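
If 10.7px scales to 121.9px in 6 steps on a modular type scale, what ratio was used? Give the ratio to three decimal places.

r⁶ = 121.9 / 10.7, so r = (121.9/10.7)^(1/6).
r = 11.3925^(1/6) ≈ 1.5000

1.500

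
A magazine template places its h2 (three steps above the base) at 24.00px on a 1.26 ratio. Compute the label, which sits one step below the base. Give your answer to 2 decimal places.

24.00 ÷ 1.26⁴ = 24.00 ÷ 2.52047 ≈ 9.522

9.52px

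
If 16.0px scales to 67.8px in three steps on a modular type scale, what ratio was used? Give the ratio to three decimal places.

The ratio satisfies 16.0 × r³ = 67.8, so r = (67.8 / 16.0)^(1/3).
r = 4.2375^(1/3) ≈ 1.6182

1.618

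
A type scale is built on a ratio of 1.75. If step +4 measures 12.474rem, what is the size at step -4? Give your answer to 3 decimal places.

12.474 ÷ 1.75⁸ = 12.474 ÷ 87.96388 ≈ 0.142

0.142rem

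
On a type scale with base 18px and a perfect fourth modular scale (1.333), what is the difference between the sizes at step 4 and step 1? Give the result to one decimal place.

32.8px

Step 1: 18.0 × 1.333 = 23.994px
Step 4: 18.0 × 1.333⁴ = 56.832px
Difference: 56.832 − 23.994 = 32.838px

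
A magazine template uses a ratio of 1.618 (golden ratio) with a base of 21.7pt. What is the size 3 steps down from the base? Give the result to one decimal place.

21.7 ÷ 1.618³ = 21.7 ÷ 4.23580 ≈ 5.12

5.1pt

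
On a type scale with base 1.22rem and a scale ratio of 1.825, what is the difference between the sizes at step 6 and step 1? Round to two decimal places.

42.85rem

Step 1: 1.22 × 1.825 = 2.2265rem
Step 6: 1.22 × 1.825⁶ = 45.0751rem
Difference: 45.0751 − 2.2265 = 42.8486rem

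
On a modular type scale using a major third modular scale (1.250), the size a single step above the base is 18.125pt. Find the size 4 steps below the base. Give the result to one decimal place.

5.9pt

18.125 ÷ 1.250⁵ = 18.125 ÷ 3.05176 ≈ 5.939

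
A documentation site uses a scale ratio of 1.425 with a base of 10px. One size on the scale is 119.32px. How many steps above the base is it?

1.425ⁿ = 119.32 / 10 = 11.9320
n = ln(11.9320) / ln(1.425) = 2.4792 / 0.3542 ≈ 7.00

7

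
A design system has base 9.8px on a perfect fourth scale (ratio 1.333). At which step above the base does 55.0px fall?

1.333ⁿ = 55.0 / 9.8 = 5.6122
n = ln(5.6122) / ln(1.333) = 1.7250 / 0.2874 ≈ 6.00

6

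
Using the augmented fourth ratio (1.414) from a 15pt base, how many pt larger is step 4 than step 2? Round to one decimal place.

30.0pt

Step 2: 15.0 × 1.414² = 29.991pt
Step 4: 15.0 × 1.414⁴ = 59.964pt
Difference: 59.964 − 29.991 = 29.973pt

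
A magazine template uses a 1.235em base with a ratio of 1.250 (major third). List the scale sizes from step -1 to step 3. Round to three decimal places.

Step -1: 1.235 ÷ 1.250 = 0.988
Step 0: 1.235em
Step 1: 1.235 × 1.250 = 1.544
Step 2: 1.235 × 1.250² = 1.930
Step 3: 1.235 × 1.250³ = 2.412

0.988em, 1.235em, 1.544em, 1.930em, 2.412em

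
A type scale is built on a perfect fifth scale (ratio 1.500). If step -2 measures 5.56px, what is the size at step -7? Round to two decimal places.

5.56 ÷ 1.500⁵ = 5.56 ÷ 7.59375 ≈ 0.732

0.73px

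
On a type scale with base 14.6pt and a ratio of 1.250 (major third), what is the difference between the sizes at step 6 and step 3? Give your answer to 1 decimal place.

27.2pt

Step 3: 14.6 × 1.250³ = 28.516pt
Step 6: 14.6 × 1.250⁶ = 55.695pt
Difference: 55.695 − 28.516 = 27.179pt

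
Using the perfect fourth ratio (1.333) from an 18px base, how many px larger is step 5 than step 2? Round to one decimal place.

Step 2: 18.0 × 1.333² = 31.984px
Step 5: 18.0 × 1.333⁵ = 75.757px
Difference: 75.757 − 31.984 = 43.773px

43.8px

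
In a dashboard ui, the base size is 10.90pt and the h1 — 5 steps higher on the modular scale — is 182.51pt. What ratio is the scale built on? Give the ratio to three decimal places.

The ratio satisfies 10.90 × r⁵ = 182.51, so r = (182.51 / 10.90)^(1/5).
r = 16.7440^(1/5) ≈ 1.7570

1.757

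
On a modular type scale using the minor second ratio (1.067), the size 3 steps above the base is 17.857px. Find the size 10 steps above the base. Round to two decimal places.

28.12px

17.857 × 1.067⁷ = 17.857 × 1.57453 ≈ 28.116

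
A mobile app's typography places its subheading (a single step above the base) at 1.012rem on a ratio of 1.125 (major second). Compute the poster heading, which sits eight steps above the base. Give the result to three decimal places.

1.012 × 1.125⁷ = 1.012 × 2.28070 ≈ 2.308

2.308rem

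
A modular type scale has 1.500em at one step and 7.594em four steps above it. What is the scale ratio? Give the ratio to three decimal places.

1.500

r⁴ = 7.594 / 1.500, so r = (7.594/1.500)^(1/4).
r = 5.0627^(1/4) ≈ 1.5000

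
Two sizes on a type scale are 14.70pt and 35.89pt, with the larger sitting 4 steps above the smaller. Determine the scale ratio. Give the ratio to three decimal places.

The ratio satisfies 14.70 × r⁴ = 35.89, so r = (35.89 / 14.70)^(1/4).
r = 2.4415^(1/4) ≈ 1.2500

1.250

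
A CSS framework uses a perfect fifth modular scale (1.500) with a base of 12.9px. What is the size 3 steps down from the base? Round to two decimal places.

12.9 ÷ 1.500³ = 12.9 ÷ 3.37500 ≈ 3.82

3.82px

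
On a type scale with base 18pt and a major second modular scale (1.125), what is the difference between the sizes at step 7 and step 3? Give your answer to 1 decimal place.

15.4pt

Step 3: 18.0 × 1.125³ = 25.629pt
Step 7: 18.0 × 1.125⁷ = 41.053pt
Difference: 41.053 − 25.629 = 15.424pt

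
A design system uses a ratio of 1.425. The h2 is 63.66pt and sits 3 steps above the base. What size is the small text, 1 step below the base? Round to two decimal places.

63.66 ÷ 1.425⁴ = 63.66 ÷ 4.12344 ≈ 15.439

15.44pt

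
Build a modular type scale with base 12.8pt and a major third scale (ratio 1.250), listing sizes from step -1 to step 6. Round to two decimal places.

Step -1: 12.8 ÷ 1.250 = 10.24
Step 0: 12.8pt
Step 1: 12.8 × 1.250 = 16.00
Step 2: 12.8 × 1.250² = 20.00
Step 3: 12.8 × 1.250³ = 25.00
Step 4: 12.8 × 1.250⁴ = 31.25
Step 5: 12.8 × 1.250⁵ = 39.06
Step 6: 12.8 × 1.250⁶ = 48.83

10.24pt, 12.80pt, 16.00pt, 20.00pt, 25.00pt, 31.25pt, 39.06pt, 48.83pt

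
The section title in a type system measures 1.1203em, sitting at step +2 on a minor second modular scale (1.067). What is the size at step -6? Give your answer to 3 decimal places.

Moving from step +2 to step -6 is 8 steps down, so divide by r⁸.
1.1203 ÷ 1.067⁸ = 1.1203 ÷ 1.68002 ≈ 0.667

0.667em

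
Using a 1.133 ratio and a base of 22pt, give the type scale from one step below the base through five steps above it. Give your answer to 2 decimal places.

19.42pt, 22.00pt, 24.93pt, 28.24pt, 32.00pt, 36.25pt, 41.07pt

Step -1: 22.0 ÷ 1.133 = 19.42
Step 0: 22pt
Step 1: 22.0 × 1.133 = 24.93
Step 2: 22.0 × 1.133² = 28.24
Step 3: 22.0 × 1.133³ = 32.00
Step 4: 22.0 × 1.133⁴ = 36.25
Step 5: 22.0 × 1.133⁵ = 41.07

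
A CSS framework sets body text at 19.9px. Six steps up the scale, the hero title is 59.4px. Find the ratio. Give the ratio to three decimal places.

1.200

r⁶ = 59.4 / 19.9, so r = (59.4/19.9)^(1/6).
r = 2.9849^(1/6) ≈ 1.1999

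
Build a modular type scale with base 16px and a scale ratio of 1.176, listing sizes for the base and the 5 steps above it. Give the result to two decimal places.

16.00px, 18.82px, 22.13px, 26.02px, 30.60px, 35.99px

Step 0: 16px
Step 1: 16.0 × 1.176 = 18.82
Step 2: 16.0 × 1.176² = 22.13
Step 3: 16.0 × 1.176³ = 26.02
Step 4: 16.0 × 1.176⁴ = 30.60
Step 5: 16.0 × 1.176⁵ = 35.99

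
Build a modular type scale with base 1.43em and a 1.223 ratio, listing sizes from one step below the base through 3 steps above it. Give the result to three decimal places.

1.169em, 1.430em, 1.749em, 2.139em, 2.616em

Step -1: 1.43 ÷ 1.223 = 1.169
Step 0: 1.43em
Step 1: 1.43 × 1.223 = 1.749
Step 2: 1.43 × 1.223² = 2.139
Step 3: 1.43 × 1.223³ = 2.616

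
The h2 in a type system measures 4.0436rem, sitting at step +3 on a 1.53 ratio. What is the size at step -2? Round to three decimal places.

0.482rem

4.0436 ÷ 1.53⁵ = 4.0436 ÷ 8.38411 ≈ 0.482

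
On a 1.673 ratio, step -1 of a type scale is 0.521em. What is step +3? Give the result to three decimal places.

4.082em

The gap is 3 − (-1) = 4 steps, so the factor is 1.673^4.
0.521 × 1.673⁴ = 0.521 × 7.83400 ≈ 4.082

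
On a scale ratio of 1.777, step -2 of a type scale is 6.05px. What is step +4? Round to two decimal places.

190.49px

The gap is 4 − (-2) = 6 steps, so the factor is 1.777^6.
6.05 × 1.777⁶ = 6.05 × 31.48651 ≈ 190.493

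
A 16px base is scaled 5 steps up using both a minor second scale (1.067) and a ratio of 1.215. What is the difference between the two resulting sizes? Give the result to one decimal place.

20.2px

Minor second: 16.0 × 1.067⁵ = 22.128px
At 1.215: 16.0 × 1.215⁵ = 42.364px
Difference: 42.364 − 22.128 = 20.236px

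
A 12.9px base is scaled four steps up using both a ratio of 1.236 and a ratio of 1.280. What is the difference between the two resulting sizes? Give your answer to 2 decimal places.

4.52px

At 1.236: 12.9 × 1.236⁴ = 30.1067px
At 1.280: 12.9 × 1.280⁴ = 34.6282px
Difference: 34.6282 − 30.1067 = 4.5215px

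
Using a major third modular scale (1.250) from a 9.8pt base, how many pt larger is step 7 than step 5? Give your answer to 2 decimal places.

16.82pt

Step 5: 9.8 × 1.250⁵ = 29.9072pt
Step 7: 9.8 × 1.250⁷ = 46.7300pt
Difference: 46.7300 − 29.9072 = 16.8228pt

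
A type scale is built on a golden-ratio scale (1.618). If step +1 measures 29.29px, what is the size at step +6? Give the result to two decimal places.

324.80px

Moving from step +1 to step +6 is 5 steps up, so multiply by r⁵.
29.29 × 1.618⁵ = 29.29 × 11.08901 ≈ 324.797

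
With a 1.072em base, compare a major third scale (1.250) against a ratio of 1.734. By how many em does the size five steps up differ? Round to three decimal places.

Major third: 1.072 × 1.250⁵ = 3.27148em
At 1.734: 1.072 × 1.734⁵ = 16.80507em
Difference: 16.80507 − 3.27148 = 13.53359em

13.534em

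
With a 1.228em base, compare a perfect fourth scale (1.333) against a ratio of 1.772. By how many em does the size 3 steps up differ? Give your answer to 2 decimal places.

3.92em

Perfect fourth: 1.228 × 1.333³ = 2.9086em
At 1.772: 1.228 × 1.772³ = 6.8327em
Difference: 6.8327 − 2.9086 = 3.9241em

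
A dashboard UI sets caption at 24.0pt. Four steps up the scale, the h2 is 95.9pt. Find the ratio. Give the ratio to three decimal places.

1.414

r⁴ = 95.9 / 24.0, so r = (95.9/24.0)^(1/4).
r = 3.9958^(1/4) ≈ 1.4138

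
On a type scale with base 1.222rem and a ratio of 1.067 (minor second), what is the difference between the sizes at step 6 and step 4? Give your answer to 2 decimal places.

0.22rem

Step 4: 1.222 × 1.067⁴ = 1.5839rem
Step 6: 1.222 × 1.067⁶ = 1.8033rem
Difference: 1.8033 − 1.5839 = 0.2194rem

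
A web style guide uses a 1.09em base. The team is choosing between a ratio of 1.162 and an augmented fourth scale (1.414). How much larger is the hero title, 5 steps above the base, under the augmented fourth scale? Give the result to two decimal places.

3.85em

At 1.162: 1.09 × 1.162⁵ = 2.3092em
Augmented fourth: 1.09 × 1.414⁵ = 6.1613em
Difference: 6.1613 − 2.3092 = 3.8521em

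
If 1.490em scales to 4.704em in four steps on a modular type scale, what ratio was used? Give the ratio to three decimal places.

r⁴ = 4.704 / 1.490, so r = (4.704/1.490)^(1/4).
r = 3.1570^(1/4) ≈ 1.3330

1.333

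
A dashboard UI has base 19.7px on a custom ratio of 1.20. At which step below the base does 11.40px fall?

1.20ⁿ = 19.7 / 11.40 = 1.7281
n = ln(1.7281) / ln(1.20) = 0.5470 / 0.1823 ≈ 3.00

3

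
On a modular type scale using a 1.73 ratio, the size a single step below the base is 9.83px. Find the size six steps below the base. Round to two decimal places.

0.63px

Moving from step -1 to step -6 is 5 steps down, so divide by r⁵.
9.83 ÷ 1.73⁵ = 9.83 ÷ 15.49639 ≈ 0.634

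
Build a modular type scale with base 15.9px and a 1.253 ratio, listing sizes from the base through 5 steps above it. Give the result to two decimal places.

Step 0: 15.9px
Step 1: 15.9 × 1.253 = 19.92
Step 2: 15.9 × 1.253² = 24.96
Step 3: 15.9 × 1.253³ = 31.28
Step 4: 15.9 × 1.253⁴ = 39.19
Step 5: 15.9 × 1.253⁵ = 49.11

15.90px, 19.92px, 24.96px, 31.28px, 39.19px, 49.11px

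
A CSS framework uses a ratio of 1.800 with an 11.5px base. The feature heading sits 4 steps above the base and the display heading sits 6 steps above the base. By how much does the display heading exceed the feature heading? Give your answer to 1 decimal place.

270.4px

Step 4: 11.5 × 1.800⁴ = 120.722px
Step 6: 11.5 × 1.800⁶ = 391.141px
Difference: 391.141 − 120.722 = 270.419px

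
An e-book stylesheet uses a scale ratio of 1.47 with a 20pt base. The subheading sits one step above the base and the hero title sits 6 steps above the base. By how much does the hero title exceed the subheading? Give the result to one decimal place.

Step 1: 20.0 × 1.47 = 29.400pt
Step 6: 20.0 × 1.47⁶ = 201.806pt
Difference: 201.806 − 29.400 = 172.406pt

172.4pt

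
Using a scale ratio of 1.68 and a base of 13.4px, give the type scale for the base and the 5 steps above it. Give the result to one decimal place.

13.4px, 22.5px, 37.8px, 63.5px, 106.7px, 179.3px

Step 0: 13.4px
Step 1: 13.4 × 1.68 = 22.5
Step 2: 13.4 × 1.68² = 37.8
Step 3: 13.4 × 1.68³ = 63.5
Step 4: 13.4 × 1.68⁴ = 106.7
Step 5: 13.4 × 1.68⁵ = 179.3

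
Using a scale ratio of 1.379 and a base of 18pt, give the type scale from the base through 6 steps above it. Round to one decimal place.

18.0pt, 24.8pt, 34.2pt, 47.2pt, 65.1pt, 89.8pt, 123.8pt

Step 0: 18pt
Step 1: 18.0 × 1.379 = 24.8
Step 2: 18.0 × 1.379² = 34.2
Step 3: 18.0 × 1.379³ = 47.2
Step 4: 18.0 × 1.379⁴ = 65.1
Step 5: 18.0 × 1.379⁵ = 89.8
Step 6: 18.0 × 1.379⁶ = 123.8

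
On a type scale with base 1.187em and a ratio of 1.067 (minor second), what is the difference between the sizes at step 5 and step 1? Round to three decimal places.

0.375em

Step 1: 1.187 × 1.067 = 1.26653em
Step 5: 1.187 × 1.067⁵ = 1.64162em
Difference: 1.64162 − 1.26653 = 0.37509em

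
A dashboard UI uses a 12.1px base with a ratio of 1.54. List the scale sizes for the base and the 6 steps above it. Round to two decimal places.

12.10px, 18.63px, 28.70px, 44.19px, 68.06px, 104.81px, 161.40px

Step 0: 12.1px
Step 1: 12.1 × 1.54 = 18.63
Step 2: 12.1 × 1.54² = 28.70
Step 3: 12.1 × 1.54³ = 44.19
Step 4: 12.1 × 1.54⁴ = 68.06
Step 5: 12.1 × 1.54⁵ = 104.81
Step 6: 12.1 × 1.54⁶ = 161.40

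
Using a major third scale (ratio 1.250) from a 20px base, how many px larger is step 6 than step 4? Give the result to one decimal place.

27.5px

Step 4: 20.0 × 1.250⁴ = 48.828px
Step 6: 20.0 × 1.250⁶ = 76.294px
Difference: 76.294 − 48.828 = 27.466px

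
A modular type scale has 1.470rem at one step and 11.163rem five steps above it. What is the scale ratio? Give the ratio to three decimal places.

1.500

r⁵ = 11.163 / 1.470, so r = (11.163/1.470)^(1/5).
r = 7.5939^(1/5) ≈ 1.5000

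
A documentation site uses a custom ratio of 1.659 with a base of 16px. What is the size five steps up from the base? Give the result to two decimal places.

201.07px

16.0 × 1.659⁵ = 16.0 × 12.56701 ≈ 201.07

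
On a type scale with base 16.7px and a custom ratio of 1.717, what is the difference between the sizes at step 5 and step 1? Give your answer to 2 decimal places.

Step 1: 16.7 × 1.717 = 28.6739px
Step 5: 16.7 × 1.717⁵ = 249.2114px
Difference: 249.2114 − 28.6739 = 220.5375px

220.54px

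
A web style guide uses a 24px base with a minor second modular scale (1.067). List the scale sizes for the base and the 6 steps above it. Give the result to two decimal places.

Step 0: 24px
Step 1: 24.0 × 1.067 = 25.61
Step 2: 24.0 × 1.067² = 27.32
Step 3: 24.0 × 1.067³ = 29.15
Step 4: 24.0 × 1.067⁴ = 31.11
Step 5: 24.0 × 1.067⁵ = 33.19
Step 6: 24.0 × 1.067⁶ = 35.42

24.00px, 25.61px, 27.32px, 29.15px, 31.11px, 33.19px, 35.42px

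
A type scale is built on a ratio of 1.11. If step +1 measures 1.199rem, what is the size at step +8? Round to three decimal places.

1.199 × 1.11⁷ = 1.199 × 2.07616 ≈ 2.489

2.489rem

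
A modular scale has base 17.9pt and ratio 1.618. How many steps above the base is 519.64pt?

1.618ⁿ = 519.64 / 17.9 = 29.0302
n = ln(29.0302) / ln(1.618) = 3.3683 / 0.4812 ≈ 7.00

7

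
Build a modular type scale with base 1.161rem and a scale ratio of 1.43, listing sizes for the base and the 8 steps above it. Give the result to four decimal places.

1.1610rem, 1.6602rem, 2.3741rem, 3.3950rem, 4.8549rem, 6.9424rem, 9.9277rem, 14.1966rem, 20.3011rem

Step 0: 1.161rem
Step 1: 1.161 × 1.43 = 1.6602
Step 2: 1.161 × 1.43² = 2.3741
Step 3: 1.161 × 1.43³ = 3.3950
Step 4: 1.161 × 1.43⁴ = 4.8549
Step 5: 1.161 × 1.43⁵ = 6.9424
Step 6: 1.161 × 1.43⁶ = 9.9277
Step 7: 1.161 × 1.43⁷ = 14.1966
Step 8: 1.161 × 1.43⁸ = 20.3011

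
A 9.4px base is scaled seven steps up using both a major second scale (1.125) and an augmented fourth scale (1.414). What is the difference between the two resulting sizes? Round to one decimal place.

Major second: 9.4 × 1.125⁷ = 21.439px
Augmented fourth: 9.4 × 1.414⁷ = 106.236px
Difference: 106.236 − 21.439 = 84.797px

84.8px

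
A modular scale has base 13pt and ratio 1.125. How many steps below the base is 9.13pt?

1.125ⁿ = 13 / 9.13 = 1.4239
n = ln(1.4239) / ln(1.125) = 0.3534 / 0.1178 ≈ 3.00

3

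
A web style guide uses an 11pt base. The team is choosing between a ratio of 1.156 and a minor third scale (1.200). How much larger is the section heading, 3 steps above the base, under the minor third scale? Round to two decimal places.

2.02pt

At 1.156: 11.0 × 1.156³ = 16.9928pt
Minor third: 11.0 × 1.200³ = 19.0080pt
Difference: 19.0080 − 16.9928 = 2.0152pt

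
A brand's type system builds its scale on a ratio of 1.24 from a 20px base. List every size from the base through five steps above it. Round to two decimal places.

Step 0: 20px
Step 1: 20.0 × 1.24 = 24.80
Step 2: 20.0 × 1.24² = 30.75
Step 3: 20.0 × 1.24³ = 38.13
Step 4: 20.0 × 1.24⁴ = 47.28
Step 5: 20.0 × 1.24⁵ = 58.63

20.00px, 24.80px, 30.75px, 38.13px, 47.28px, 58.63px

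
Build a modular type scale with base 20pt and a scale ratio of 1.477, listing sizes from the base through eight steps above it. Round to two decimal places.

Step 0: 20pt
Step 1: 20.0 × 1.477 = 29.54
Step 2: 20.0 × 1.477² = 43.63
Step 3: 20.0 × 1.477³ = 64.44
Step 4: 20.0 × 1.477⁴ = 95.18
Step 5: 20.0 × 1.477⁵ = 140.58
Step 6: 20.0 × 1.477⁶ = 207.64
Step 7: 20.0 × 1.477⁷ = 306.69
Step 8: 20.0 × 1.477⁸ = 452.97

20.00pt, 29.54pt, 43.63pt, 64.44pt, 95.18pt, 140.58pt, 207.64pt, 306.69pt, 452.97pt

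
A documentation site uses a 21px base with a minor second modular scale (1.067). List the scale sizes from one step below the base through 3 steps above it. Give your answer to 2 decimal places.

19.68px, 21.00px, 22.41px, 23.91px, 25.51px

Step -1: 21.0 ÷ 1.067 = 19.68
Step 0: 21px
Step 1: 21.0 × 1.067 = 22.41
Step 2: 21.0 × 1.067² = 23.91
Step 3: 21.0 × 1.067³ = 25.51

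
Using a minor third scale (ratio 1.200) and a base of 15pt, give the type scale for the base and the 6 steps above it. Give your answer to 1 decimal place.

15.0pt, 18.0pt, 21.6pt, 25.9pt, 31.1pt, 37.3pt, 44.8pt

Step 0: 15pt
Step 1: 15.0 × 1.200 = 18.0
Step 2: 15.0 × 1.200² = 21.6
Step 3: 15.0 × 1.200³ = 25.9
Step 4: 15.0 × 1.200⁴ = 31.1
Step 5: 15.0 × 1.200⁵ = 37.3
Step 6: 15.0 × 1.200⁶ = 44.8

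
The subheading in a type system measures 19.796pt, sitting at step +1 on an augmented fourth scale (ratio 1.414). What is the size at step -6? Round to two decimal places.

1.75pt

The gap is -6 − (1) = -7 steps, so the factor is 1.414^-7.
19.796 ÷ 1.414⁷ = 19.796 ÷ 11.30175 ≈ 1.752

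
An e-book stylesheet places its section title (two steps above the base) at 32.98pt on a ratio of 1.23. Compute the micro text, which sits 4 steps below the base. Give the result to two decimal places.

Moving from step +2 to step -4 is 6 steps down, so divide by r⁶.
32.98 ÷ 1.23⁶ = 32.98 ÷ 3.46283 ≈ 9.524

9.52pt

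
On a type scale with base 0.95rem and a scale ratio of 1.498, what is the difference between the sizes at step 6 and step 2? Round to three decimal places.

Step 2: 0.95 × 1.498² = 2.13180rem
Step 6: 0.95 × 1.498⁶ = 10.73481rem
Difference: 10.73481 − 2.13180 = 8.60301rem

8.603rem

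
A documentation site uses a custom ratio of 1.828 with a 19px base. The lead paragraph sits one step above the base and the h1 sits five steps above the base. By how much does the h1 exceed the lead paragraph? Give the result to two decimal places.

Step 1: 19.0 × 1.828 = 34.7320px
Step 5: 19.0 × 1.828⁵ = 387.8239px
Difference: 387.8239 − 34.7320 = 353.0919px

353.09px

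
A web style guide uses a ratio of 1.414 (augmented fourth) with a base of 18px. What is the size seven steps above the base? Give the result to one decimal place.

18.0 × 1.414⁷ = 18.0 × 11.30175 ≈ 203.43

203.4px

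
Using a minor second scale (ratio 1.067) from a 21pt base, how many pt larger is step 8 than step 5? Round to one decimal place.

6.2pt

Step 5: 21.0 × 1.067⁵ = 29.043pt
Step 8: 21.0 × 1.067⁸ = 35.280pt
Difference: 35.280 − 29.043 = 6.237pt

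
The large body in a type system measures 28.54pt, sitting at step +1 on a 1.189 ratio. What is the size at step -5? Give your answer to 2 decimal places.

28.54 ÷ 1.189⁶ = 28.54 ÷ 2.82547 ≈ 10.101

10.10pt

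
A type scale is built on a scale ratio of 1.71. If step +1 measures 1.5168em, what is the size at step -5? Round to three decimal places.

0.061em

Moving from step +1 to step -5 is 6 steps down, so divide by r⁶.
1.5168 ÷ 1.71⁶ = 1.5168 ÷ 25.00211 ≈ 0.061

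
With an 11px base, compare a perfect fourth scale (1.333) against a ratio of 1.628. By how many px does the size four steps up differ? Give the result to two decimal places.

42.54px

Perfect fourth: 11.0 × 1.333⁴ = 34.7307px
At 1.628: 11.0 × 1.628⁴ = 77.2699px
Difference: 77.2699 − 34.7307 = 42.5392px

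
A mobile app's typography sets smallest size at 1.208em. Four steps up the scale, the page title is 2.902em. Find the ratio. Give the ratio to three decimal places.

The ratio satisfies 1.208 × r⁴ = 2.902, so r = (2.902 / 1.208)^(1/4).
r = 2.4023^(1/4) ≈ 1.2450

1.245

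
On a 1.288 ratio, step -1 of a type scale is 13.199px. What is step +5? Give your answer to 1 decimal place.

Moving from step -1 to step +5 is 6 steps up, so multiply by r⁶.
13.199 × 1.288⁶ = 13.199 × 4.56557 ≈ 60.261

60.3px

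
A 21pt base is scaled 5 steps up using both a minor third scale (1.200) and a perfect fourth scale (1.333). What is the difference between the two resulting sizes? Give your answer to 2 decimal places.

36.13pt

Minor third: 21.0 × 1.200⁵ = 52.2547pt
Perfect fourth: 21.0 × 1.333⁵ = 88.3833pt
Difference: 88.3833 − 52.2547 = 36.1286pt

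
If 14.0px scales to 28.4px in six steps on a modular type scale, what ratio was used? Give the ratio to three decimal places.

The ratio satisfies 14.0 × r⁶ = 28.4, so r = (28.4 / 14.0)^(1/6).
r = 2.0286^(1/6) ≈ 1.1251

1.125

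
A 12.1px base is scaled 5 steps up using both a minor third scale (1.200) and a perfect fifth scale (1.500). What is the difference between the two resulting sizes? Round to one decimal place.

Minor third: 12.1 × 1.200⁵ = 30.109px
Perfect fifth: 12.1 × 1.500⁵ = 91.884px
Difference: 91.884 − 30.109 = 61.775px

61.8px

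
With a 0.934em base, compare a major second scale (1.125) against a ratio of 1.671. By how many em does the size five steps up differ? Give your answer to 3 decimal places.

Major second: 0.934 × 1.125⁵ = 1.68310em
At 1.671: 0.934 × 1.671⁵ = 12.16828em
Difference: 12.16828 − 1.68310 = 10.48518em

10.485em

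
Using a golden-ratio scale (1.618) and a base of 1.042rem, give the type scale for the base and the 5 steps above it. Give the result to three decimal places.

1.042rem, 1.686rem, 2.728rem, 4.414rem, 7.141rem, 11.555rem

Step 0: 1.042rem
Step 1: 1.042 × 1.618 = 1.686
Step 2: 1.042 × 1.618² = 2.728
Step 3: 1.042 × 1.618³ = 4.414
Step 4: 1.042 × 1.618⁴ = 7.141
Step 5: 1.042 × 1.618⁵ = 11.555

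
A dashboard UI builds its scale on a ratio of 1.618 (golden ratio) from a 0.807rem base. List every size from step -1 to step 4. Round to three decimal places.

Step -1: 0.807 ÷ 1.618 = 0.499
Step 0: 0.807rem
Step 1: 0.807 × 1.618 = 1.306
Step 2: 0.807 × 1.618² = 2.113
Step 3: 0.807 × 1.618³ = 3.418
Step 4: 0.807 × 1.618⁴ = 5.531

0.499rem, 0.807rem, 1.306rem, 2.113rem, 3.418rem, 5.531rem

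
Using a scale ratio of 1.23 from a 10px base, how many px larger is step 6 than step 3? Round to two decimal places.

Step 3: 10.0 × 1.23³ = 18.6087px
Step 6: 10.0 × 1.23⁶ = 34.6283px
Difference: 34.6283 − 18.6087 = 16.0196px

16.02px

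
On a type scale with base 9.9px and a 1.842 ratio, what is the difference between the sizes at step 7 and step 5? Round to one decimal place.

502.4px

Step 5: 9.9 × 1.842⁵ = 209.934px
Step 7: 9.9 × 1.842⁷ = 712.299px
Difference: 712.299 − 209.934 = 502.365px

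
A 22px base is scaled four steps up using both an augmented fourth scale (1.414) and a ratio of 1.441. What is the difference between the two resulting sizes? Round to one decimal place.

6.9px

Augmented fourth: 22.0 × 1.414⁴ = 87.947px
At 1.441: 22.0 × 1.441⁴ = 94.859px
Difference: 94.859 − 87.947 = 6.912px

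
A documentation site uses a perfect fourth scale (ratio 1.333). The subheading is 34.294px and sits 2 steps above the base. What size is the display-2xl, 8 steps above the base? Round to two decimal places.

192.40px

Moving from step +2 to step +8 is 6 steps up, so multiply by r⁶.
34.294 × 1.333⁶ = 34.294 × 5.61023 ≈ 192.397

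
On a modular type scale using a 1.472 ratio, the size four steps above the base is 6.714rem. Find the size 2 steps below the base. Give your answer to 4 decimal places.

0.6600rem

Moving from step +4 to step -2 is 6 steps down, so divide by r⁶.
6.714 ÷ 1.472⁶ = 6.714 ÷ 10.17295 ≈ 0.6600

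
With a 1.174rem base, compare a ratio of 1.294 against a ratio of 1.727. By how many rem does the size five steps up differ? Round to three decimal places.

At 1.294: 1.174 × 1.294⁵ = 4.25931rem
At 1.727: 1.174 × 1.727⁵ = 18.03557rem
Difference: 18.03557 − 4.25931 = 13.77626rem

13.776rem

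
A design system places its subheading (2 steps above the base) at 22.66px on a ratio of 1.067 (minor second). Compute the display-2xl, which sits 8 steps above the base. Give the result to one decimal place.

22.66 × 1.067⁶ = 22.66 × 1.47566 ≈ 33.438

33.4px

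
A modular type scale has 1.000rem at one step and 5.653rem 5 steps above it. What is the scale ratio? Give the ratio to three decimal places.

1.414

The ratio satisfies 1.000 × r⁵ = 5.653, so r = (5.653 / 1.000)^(1/5).
r = 5.6530^(1/5) ≈ 1.4140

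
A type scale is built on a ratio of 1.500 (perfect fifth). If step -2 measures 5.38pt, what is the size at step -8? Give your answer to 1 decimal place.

0.5pt

The gap is -8 − (-2) = -6 steps, so the factor is 1.500^-6.
5.38 ÷ 1.500⁶ = 5.38 ÷ 11.39062 ≈ 0.472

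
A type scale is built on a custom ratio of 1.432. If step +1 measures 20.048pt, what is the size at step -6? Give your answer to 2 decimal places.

Moving from step +1 to step -6 is 7 steps down, so divide by r⁷.
20.048 ÷ 1.432⁷ = 20.048 ÷ 12.34813 ≈ 1.624

1.62pt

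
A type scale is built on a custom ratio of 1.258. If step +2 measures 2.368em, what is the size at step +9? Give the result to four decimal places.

2.368 × 1.258⁷ = 2.368 × 4.98614 ≈ 11.8072

11.8072em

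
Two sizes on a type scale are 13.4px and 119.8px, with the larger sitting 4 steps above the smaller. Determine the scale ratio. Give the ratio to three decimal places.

1.729

The ratio satisfies 13.4 × r⁴ = 119.8, so r = (119.8 / 13.4)^(1/4).
r = 8.9403^(1/4) ≈ 1.7292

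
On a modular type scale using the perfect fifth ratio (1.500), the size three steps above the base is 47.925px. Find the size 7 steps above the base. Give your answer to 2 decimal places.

47.925 × 1.500⁴ = 47.925 × 5.06250 ≈ 242.620

242.62px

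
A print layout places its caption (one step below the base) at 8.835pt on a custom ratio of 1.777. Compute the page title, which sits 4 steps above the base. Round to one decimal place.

156.5pt

Moving from step -1 to step +4 is 5 steps up, so multiply by r⁵.
8.835 × 1.777⁵ = 8.835 × 17.71892 ≈ 156.547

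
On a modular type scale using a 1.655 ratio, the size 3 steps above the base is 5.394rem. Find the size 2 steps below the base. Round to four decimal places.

0.4344rem

5.394 ÷ 1.655⁵ = 5.394 ÷ 12.41624 ≈ 0.4344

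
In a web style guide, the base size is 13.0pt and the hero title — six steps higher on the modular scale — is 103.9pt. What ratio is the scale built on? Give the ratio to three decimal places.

1.414

r⁶ = 103.9 / 13.0, so r = (103.9/13.0)^(1/6).
r = 7.9923^(1/6) ≈ 1.4140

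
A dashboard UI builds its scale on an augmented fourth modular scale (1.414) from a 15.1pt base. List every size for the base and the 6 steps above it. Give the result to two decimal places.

Step 0: 15.1pt
Step 1: 15.1 × 1.414 = 21.35
Step 2: 15.1 × 1.414² = 30.19
Step 3: 15.1 × 1.414³ = 42.69
Step 4: 15.1 × 1.414⁴ = 60.36
Step 5: 15.1 × 1.414⁵ = 85.35
Step 6: 15.1 × 1.414⁶ = 120.69

15.10pt, 21.35pt, 30.19pt, 42.69pt, 60.36pt, 85.35pt, 120.69pt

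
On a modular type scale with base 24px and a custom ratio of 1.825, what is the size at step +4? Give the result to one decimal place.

266.2px

24.0 × 1.825⁴ = 24.0 × 11.09306 ≈ 266.23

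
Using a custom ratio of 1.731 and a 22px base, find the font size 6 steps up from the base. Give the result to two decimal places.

591.84px

Every step multiplies by the scale ratio.
22.0 × 1.731⁶ = 22.0 × 26.90187 ≈ 591.84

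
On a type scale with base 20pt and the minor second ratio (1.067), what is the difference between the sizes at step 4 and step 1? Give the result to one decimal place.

Step 1: 20.0 × 1.067 = 21.340pt
Step 4: 20.0 × 1.067⁴ = 25.923pt
Difference: 25.923 − 21.340 = 4.583pt

4.6pt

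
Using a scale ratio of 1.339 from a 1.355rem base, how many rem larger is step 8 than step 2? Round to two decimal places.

Step 2: 1.355 × 1.339² = 2.4294rem
Step 8: 1.355 × 1.339⁸ = 14.0018rem
Difference: 14.0018 − 2.4294 = 11.5724rem

11.57rem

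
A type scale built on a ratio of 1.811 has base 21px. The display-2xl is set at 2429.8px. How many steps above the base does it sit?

8

1.811ⁿ = 2429.8 / 21 = 115.7048
n = ln(115.7048) / ln(1.811) = 4.7510 / 0.5939 ≈ 8.00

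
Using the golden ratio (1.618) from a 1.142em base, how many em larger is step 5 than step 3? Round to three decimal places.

7.826em

Step 3: 1.142 × 1.618³ = 4.83728em
Step 5: 1.142 × 1.618⁵ = 12.66364em
Difference: 12.66364 − 4.83728 = 7.82636em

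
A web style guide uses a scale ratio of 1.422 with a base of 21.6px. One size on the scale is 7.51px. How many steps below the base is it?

1.422ⁿ = 21.6 / 7.51 = 2.8762
n = ln(2.8762) / ln(1.422) = 1.0565 / 0.3521 ≈ 3.00

3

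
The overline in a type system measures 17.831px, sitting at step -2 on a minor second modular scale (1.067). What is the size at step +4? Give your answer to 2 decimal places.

17.831 × 1.067⁶ = 17.831 × 1.47566 ≈ 26.313

26.31px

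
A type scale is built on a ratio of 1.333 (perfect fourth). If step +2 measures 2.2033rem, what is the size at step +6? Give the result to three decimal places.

6.957rem

2.2033 × 1.333⁴ = 2.2033 × 3.15733 ≈ 6.957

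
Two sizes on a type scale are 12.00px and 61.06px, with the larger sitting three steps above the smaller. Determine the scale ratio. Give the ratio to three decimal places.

1.720

r³ = 61.06 / 12.00, so r = (61.06/12.00)^(1/3).
r = 5.0883^(1/3) ≈ 1.7200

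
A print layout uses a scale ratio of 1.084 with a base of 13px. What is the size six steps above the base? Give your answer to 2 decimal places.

21.09px

13.0 × 1.084⁶ = 13.0 × 1.62247 ≈ 21.09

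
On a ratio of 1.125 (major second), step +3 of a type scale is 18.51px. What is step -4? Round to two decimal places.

8.12px

The gap is -4 − (3) = -7 steps, so the factor is 1.125^-7.
18.51 ÷ 1.125⁷ = 18.51 ÷ 2.28070 ≈ 8.116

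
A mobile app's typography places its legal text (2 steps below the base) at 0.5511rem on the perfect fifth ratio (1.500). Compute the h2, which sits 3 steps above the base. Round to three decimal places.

Moving from step -2 to step +3 is 5 steps up, so multiply by r⁵.
0.5511 × 1.500⁵ = 0.5511 × 7.59375 ≈ 4.185

4.185rem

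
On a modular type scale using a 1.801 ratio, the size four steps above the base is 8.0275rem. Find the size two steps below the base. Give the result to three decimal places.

0.235rem

8.0275 ÷ 1.801⁶ = 8.0275 ÷ 34.12576 ≈ 0.235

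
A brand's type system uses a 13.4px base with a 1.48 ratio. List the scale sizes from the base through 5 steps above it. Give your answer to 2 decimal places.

Step 0: 13.4px
Step 1: 13.4 × 1.48 = 19.83
Step 2: 13.4 × 1.48² = 29.35
Step 3: 13.4 × 1.48³ = 43.44
Step 4: 13.4 × 1.48⁴ = 64.29
Step 5: 13.4 × 1.48⁵ = 95.15

13.40px, 19.83px, 29.35px, 43.44px, 64.29px, 95.15px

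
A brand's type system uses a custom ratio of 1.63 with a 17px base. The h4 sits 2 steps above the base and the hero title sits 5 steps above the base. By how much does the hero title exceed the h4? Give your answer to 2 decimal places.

Step 2: 17.0 × 1.63² = 45.1673px
Step 5: 17.0 × 1.63⁵ = 195.6081px
Difference: 195.6081 − 45.1673 = 150.4408px

150.44px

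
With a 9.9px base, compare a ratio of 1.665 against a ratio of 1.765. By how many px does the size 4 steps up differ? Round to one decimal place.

At 1.665: 9.9 × 1.665⁴ = 76.084px
At 1.765: 9.9 × 1.765⁴ = 96.076px
Difference: 96.076 − 76.084 = 19.992px

20.0px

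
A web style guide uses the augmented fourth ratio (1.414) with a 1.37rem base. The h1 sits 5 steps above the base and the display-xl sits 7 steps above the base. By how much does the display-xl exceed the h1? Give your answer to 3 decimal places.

Step 5: 1.37 × 1.414⁵ = 7.74404rem
Step 7: 1.37 × 1.414⁷ = 15.48340rem
Difference: 15.48340 − 7.74404 = 7.73936rem

7.739rem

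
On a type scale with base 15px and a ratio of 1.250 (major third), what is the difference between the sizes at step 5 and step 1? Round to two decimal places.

Step 1: 15.0 × 1.250 = 18.7500px
Step 5: 15.0 × 1.250⁵ = 45.7764px
Difference: 45.7764 − 18.7500 = 27.0264px

27.03px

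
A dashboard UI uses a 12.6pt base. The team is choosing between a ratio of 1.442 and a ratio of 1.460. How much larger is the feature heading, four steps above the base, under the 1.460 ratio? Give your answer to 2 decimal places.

2.77pt

At 1.442: 12.6 × 1.442⁴ = 54.4793pt
At 1.460: 12.6 × 1.460⁴ = 57.2509pt
Difference: 57.2509 − 54.4793 = 2.7716pt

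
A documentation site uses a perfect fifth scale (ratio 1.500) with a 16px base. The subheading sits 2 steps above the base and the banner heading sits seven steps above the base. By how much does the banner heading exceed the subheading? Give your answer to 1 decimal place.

Step 2: 16.0 × 1.500² = 36.000px
Step 7: 16.0 × 1.500⁷ = 273.375px
Difference: 273.375 − 36.000 = 237.375px

237.4px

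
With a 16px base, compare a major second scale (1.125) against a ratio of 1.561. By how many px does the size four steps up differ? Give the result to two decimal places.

Major second: 16.0 × 1.125⁴ = 25.6289px
At 1.561: 16.0 × 1.561⁴ = 95.0017px
Difference: 95.0017 − 25.6289 = 69.3728px

69.37px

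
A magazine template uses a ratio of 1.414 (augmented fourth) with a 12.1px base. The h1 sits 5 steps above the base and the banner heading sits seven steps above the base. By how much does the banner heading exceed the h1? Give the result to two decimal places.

68.35px

Step 5: 12.1 × 1.414⁵ = 68.3963px
Step 7: 12.1 × 1.414⁷ = 136.7512px
Difference: 136.7512 − 68.3963 = 68.3549px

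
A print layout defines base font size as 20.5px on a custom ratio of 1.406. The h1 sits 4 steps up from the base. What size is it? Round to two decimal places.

80.11px

A modular type scale is a geometric sequence: sizeₙ = base × rⁿ.
20.5 × 1.406⁴ = 20.5 × 3.90788 ≈ 80.11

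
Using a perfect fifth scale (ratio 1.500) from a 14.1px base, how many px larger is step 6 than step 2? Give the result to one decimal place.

128.9px

Step 2: 14.1 × 1.500² = 31.725px
Step 6: 14.1 × 1.500⁶ = 160.608px
Difference: 160.608 − 31.725 = 128.883px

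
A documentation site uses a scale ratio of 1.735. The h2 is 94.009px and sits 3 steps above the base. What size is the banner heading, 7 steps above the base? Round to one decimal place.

851.9px

The gap is 7 − (3) = 4 steps, so the factor is 1.735^4.
94.009 × 1.735⁴ = 94.009 × 9.06145 ≈ 851.858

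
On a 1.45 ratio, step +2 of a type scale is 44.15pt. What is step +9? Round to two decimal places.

594.99pt

44.15 × 1.45⁷ = 44.15 × 13.47647 ≈ 594.986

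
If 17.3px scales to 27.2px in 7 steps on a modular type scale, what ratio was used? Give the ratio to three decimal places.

r⁷ = 27.2 / 17.3, so r = (27.2/17.3)^(1/7).
r = 1.5723^(1/7) ≈ 1.0668

1.067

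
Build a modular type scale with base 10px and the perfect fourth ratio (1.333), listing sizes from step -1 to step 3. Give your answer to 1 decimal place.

Step -1: 10.0 ÷ 1.333 = 7.5
Step 0: 10px
Step 1: 10.0 × 1.333 = 13.3
Step 2: 10.0 × 1.333² = 17.8
Step 3: 10.0 × 1.333³ = 23.7

7.5px, 10.0px, 13.3px, 17.8px, 23.7px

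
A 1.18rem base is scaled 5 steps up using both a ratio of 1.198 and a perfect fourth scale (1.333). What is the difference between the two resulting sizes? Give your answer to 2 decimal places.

At 1.198: 1.18 × 1.198⁵ = 2.9118rem
Perfect fourth: 1.18 × 1.333⁵ = 4.9663rem
Difference: 4.9663 − 2.9118 = 2.0545rem

2.05rem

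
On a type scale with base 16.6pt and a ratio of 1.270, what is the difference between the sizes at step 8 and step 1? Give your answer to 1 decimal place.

91.3pt

Step 1: 16.6 × 1.270 = 21.082pt
Step 8: 16.6 × 1.270⁸ = 112.341pt
Difference: 112.341 − 21.082 = 91.259pt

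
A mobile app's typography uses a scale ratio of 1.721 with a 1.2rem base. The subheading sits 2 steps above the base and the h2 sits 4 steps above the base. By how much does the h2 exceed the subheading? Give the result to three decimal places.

Step 2: 1.2 × 1.721² = 3.55421rem
Step 4: 1.2 × 1.721⁴ = 10.52700rem
Difference: 10.52700 − 3.55421 = 6.97279rem

6.973rem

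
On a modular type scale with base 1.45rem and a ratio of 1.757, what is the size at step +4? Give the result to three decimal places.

Every step multiplies by the scale ratio.
1.45 × 1.757⁴ = 1.45 × 9.52987 ≈ 13.818

13.818rem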